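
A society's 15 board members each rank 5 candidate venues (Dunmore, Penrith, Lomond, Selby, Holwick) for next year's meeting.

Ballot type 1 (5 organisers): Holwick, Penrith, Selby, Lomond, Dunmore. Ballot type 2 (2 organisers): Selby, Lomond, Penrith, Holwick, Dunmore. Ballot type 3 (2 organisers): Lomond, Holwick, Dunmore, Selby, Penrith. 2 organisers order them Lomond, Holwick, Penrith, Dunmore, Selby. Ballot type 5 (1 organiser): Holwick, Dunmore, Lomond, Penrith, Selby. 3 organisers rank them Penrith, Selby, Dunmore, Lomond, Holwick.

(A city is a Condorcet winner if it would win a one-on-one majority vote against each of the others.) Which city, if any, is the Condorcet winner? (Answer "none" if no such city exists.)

none

Pairwise majorities:
Dunmore vs Penrith: Dunmore preferred on 2+1 = 3 ballots; Penrith wins 12–3.
Dunmore vs Lomond: 4 to 11, Lomond.
Dunmore vs Selby: Dunmore is ranked higher on 2+2+1 = 5 ballots, Selby on 10. Selby wins 10–5.
Dunmore vs Holwick: 3 for Dunmore, 12 for Holwick — Holwick by 12–3.
Penrith vs Lomond: 8 to 7, Penrith.
Penrith vs Selby: 5+2+1+3 = 11 for Penrith, 4 for Selby — Penrith by 11–4.
Penrith vs Holwick: 2+3 = 5 for Penrith, 10 for Holwick — Holwick by 10–5.
Lomond vs Selby: Lomond preferred on 2+2+1 = 5 ballots; Selby wins 10–5.
Lomond vs Holwick: 9 to 6, Lomond.
Selby vs Holwick: 2+3 = 5 for Selby, 10 for Holwick — Holwick by 10–5.
No city is unbeaten: Dunmore loses to Penrith; Penrith loses to Holwick; Lomond loses to Penrith; Selby loses to Penrith; Holwick loses to Lomond. In particular Penrith → Lomond → Holwick → Penrith is a majority cycle — no Condorcet winner exists.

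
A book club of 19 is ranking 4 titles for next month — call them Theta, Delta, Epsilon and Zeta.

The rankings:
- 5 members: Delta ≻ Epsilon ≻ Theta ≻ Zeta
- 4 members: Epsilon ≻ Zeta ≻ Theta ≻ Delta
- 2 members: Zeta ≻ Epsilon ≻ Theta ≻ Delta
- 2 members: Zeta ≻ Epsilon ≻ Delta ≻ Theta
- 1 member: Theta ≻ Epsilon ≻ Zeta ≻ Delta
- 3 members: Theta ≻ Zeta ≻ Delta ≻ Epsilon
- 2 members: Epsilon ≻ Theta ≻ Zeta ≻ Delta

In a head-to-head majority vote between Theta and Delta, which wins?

Ballots ranking Theta above Delta: 4 + 2 + 1 + 3 + 2 = 12.
Ballots ranking Delta above Theta: 19 − 12 = 7.
Theta wins the head-to-head 12–7.

Theta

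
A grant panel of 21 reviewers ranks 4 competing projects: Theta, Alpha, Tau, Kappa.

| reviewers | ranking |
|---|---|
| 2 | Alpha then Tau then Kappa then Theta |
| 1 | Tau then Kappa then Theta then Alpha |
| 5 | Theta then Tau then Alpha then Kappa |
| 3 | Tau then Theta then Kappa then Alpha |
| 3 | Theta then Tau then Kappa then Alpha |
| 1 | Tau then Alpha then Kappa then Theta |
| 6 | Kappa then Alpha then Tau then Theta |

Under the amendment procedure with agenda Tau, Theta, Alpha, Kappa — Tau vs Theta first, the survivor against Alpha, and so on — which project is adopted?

Round 1: Tau vs Theta — 13–8, Tau advances.
Round 2: Tau vs Alpha — 13–8, Tau advances.
Round 3: Tau vs Kappa — 15–6, Tau advances.
Tau survives the agenda.

Tau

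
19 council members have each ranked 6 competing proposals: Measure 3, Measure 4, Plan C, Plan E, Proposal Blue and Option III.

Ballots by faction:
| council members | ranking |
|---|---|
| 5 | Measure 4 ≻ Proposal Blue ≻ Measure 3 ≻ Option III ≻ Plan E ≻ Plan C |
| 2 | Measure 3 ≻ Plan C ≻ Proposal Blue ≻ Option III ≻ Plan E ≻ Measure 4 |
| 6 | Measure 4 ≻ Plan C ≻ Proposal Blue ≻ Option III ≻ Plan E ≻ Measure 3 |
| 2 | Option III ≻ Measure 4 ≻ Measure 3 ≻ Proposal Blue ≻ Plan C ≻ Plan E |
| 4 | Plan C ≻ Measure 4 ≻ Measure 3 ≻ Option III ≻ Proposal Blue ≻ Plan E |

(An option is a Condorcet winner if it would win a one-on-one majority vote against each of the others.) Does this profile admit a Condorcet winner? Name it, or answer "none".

Head-to-head results (19 council members):
Measure 3–Measure 4: Measure 4 17–2.
Measure 3–Plan C: Plan C 10–9.
Measure 3 vs Plan E: Measure 3 wins 13–6.
Measure 3 vs Proposal Blue: Proposal Blue, 11–8.
Measure 3 vs Option III: Measure 3 wins 11–8.
Measure 4 vs Plan C: Measure 4 wins 13–6.
Measure 4 vs Plan E: Measure 4 wins 17–2.
Measure 4 vs Proposal Blue: Measure 4, 17–2.
Measure 4 vs Option III: Measure 4 wins 15–4.
Plan C vs Plan E: Plan C wins 14–5.
Plan C vs Proposal Blue: Plan C, 12–7.
Plan C vs Option III: Plan C wins 12–7.
Plan E–Proposal Blue: Proposal Blue 19–0.
Plan E–Option III: Option III 19–0.
Proposal Blue vs Option III: Proposal Blue, 13–6.
Measure 4 defeats every rival head-to-head and is the Condorcet winner.

Measure 4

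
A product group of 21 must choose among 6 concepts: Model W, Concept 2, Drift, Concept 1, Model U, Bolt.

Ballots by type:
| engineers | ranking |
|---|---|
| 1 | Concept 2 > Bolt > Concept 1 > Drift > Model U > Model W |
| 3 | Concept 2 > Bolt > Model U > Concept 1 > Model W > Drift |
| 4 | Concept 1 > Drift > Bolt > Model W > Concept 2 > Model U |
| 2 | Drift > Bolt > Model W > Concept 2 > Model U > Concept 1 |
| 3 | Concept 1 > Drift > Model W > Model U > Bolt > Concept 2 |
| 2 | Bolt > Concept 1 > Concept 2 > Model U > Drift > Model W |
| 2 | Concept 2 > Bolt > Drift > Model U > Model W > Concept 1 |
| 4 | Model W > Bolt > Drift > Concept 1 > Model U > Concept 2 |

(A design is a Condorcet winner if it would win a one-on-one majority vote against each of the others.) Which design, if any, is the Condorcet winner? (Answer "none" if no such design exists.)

Check each pair by majority over 21 ballots:
Model W vs Concept 2: Model W preferred on 4+2+3+4 = 13 ballots; Model W wins 13–8.
Model W vs Drift: Model W is ranked higher on 3+4 = 7 ballots, Drift on 14. Drift wins 14–7.
Model W–Concept 1: Concept 1 13–8.
Model W–Model U: Model W 13–8.
Model W–Bolt: Bolt 14–7.
Concept 2 vs Drift: 8 to 13, Drift.
Concept 2 vs Concept 1: Concept 1 wins 13–8.
Concept 2 vs Model U: 14 to 7, Concept 2.
Concept 2–Bolt: Bolt 15–6.
Drift vs Concept 1: Drift preferred on 2+2+4 = 8 ballots; Concept 1 wins 13–8.
Drift vs Model U: Drift is ranked higher on 1+4+2+3+2+4 = 16 ballots, Model U on 5. Drift wins 16–5.
Drift vs Bolt: Drift preferred on 4+2+3 = 9 ballots; Bolt wins 12–9.
Concept 1 vs Model U: Concept 1 is ranked higher on 1+4+3+2+4 = 14 ballots, Model U on 7. Concept 1 wins 14–7.
Concept 1–Bolt: Bolt 14–7.
Model U vs Bolt: Bolt wins 18–3.
Bolt wins every pairwise contest, so Bolt is the Condorcet winner.

Bolt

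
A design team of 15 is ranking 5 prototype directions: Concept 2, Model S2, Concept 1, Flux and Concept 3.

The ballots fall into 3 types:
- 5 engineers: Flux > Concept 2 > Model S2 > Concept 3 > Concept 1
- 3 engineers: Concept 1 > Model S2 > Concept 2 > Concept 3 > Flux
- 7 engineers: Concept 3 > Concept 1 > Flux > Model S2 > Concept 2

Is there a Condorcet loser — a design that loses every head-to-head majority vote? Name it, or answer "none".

none

Pairwise majorities:
Concept 2 vs Model S2: 5 for Concept 2, 10 for Model S2 — Model S2 by 10–5.
Concept 2 vs Concept 1: Concept 2 is ranked higher on 5 ballots, Concept 1 on 10. Concept 1 wins 10–5.
Concept 2 vs Flux: 3 to 12, Flux.
Concept 2 vs Concept 3: Concept 2 is ranked higher on 5+3 = 8 ballots, Concept 3 on 7. Concept 2 wins 8–7.
Model S2–Concept 1: Concept 1 10–5.
Model S2 vs Flux: 3 for Model S2, 12 for Flux — Flux by 12–3.
Model S2 vs Concept 3: Model S2 wins 8–7.
Concept 1–Flux: Concept 1 10–5.
Concept 1 vs Concept 3: 3 for Concept 1, 12 for Concept 3 — Concept 3 by 12–3.
Flux vs Concept 3: 5 to 10, Concept 3.
Each design has at least one pairwise win (Concept 2 beats Concept 3; Model S2 beats Concept 2; Concept 1 beats Concept 2; Flux beats Concept 2; Concept 3 beats Concept 1) — no Condorcet loser.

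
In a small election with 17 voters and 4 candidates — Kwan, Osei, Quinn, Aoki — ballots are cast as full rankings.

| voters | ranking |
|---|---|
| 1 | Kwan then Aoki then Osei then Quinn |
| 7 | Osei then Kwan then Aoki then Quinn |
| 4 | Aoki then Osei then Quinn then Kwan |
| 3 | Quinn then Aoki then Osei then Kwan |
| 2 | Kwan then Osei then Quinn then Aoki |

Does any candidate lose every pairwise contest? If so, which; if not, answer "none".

Pairwise majorities:
Kwan vs Osei: Kwan is ranked higher on 1+2 = 3 ballots, Osei on 14. Osei wins 14–3.
Kwan–Quinn: Kwan 10–7.
Kwan vs Aoki: Kwan, 10–7.
Osei vs Quinn: Osei, 14–3.
Osei vs Aoki: 9 to 8, Osei.
Quinn–Aoki: Aoki 12–5.
Quinn is beaten in every head-to-head and is the Condorcet loser.

Quinn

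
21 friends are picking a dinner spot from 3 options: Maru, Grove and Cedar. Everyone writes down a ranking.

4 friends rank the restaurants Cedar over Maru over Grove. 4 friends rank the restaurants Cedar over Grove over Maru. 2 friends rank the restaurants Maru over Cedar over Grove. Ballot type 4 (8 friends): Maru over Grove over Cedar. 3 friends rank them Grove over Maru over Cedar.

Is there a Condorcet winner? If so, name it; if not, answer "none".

Maru

Pairwise majorities:
Maru–Grove: Maru 14–7.
Maru vs Cedar: Maru, 13–8.
Grove vs Cedar: Grove, 11–10.
Only Maru has no losses; Maru is the Condorcet winner.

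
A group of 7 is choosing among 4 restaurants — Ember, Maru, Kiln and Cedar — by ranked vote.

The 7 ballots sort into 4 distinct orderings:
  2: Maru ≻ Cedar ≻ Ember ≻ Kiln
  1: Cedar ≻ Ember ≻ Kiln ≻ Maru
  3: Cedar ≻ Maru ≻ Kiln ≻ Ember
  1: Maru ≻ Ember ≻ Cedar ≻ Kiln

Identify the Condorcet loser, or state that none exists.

Pairwise majorities:
Ember vs Maru: Maru, 6–1.
Ember vs Kiln: Ember wins 4–3.
Ember vs Cedar: Cedar, 6–1.
Maru vs Kiln: 2+3+1 = 6 for Maru, 1 for Kiln — Maru by 6–1.
Maru vs Cedar: Cedar, 4–3.
Kiln vs Cedar: Cedar wins 7–0.
Only Kiln has no wins; Kiln is the Condorcet loser.

Kiln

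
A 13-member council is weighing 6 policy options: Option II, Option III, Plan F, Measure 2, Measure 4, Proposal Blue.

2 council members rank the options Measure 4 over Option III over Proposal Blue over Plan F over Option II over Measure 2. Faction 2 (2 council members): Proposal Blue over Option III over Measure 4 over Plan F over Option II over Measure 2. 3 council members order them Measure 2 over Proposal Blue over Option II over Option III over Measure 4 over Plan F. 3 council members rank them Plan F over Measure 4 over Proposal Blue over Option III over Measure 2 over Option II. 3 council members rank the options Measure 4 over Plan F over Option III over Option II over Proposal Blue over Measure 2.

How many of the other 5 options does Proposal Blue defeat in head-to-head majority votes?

Proposal Blue against each rival (13 council members):
Proposal Blue vs Option II: Proposal Blue wins 10–3.
Proposal Blue vs Option III: 2+3+3 = 8 for Proposal Blue, 5 for Option III — Proposal Blue by 8–5.
Proposal Blue vs Plan F: Proposal Blue wins 7–6.
Proposal Blue–Measure 2: Proposal Blue 10–3.
Proposal Blue vs Measure 4: 2+3 = 5 for Proposal Blue, 8 for Measure 4 — Measure 4 by 8–5.
Proposal Blue beats Option II, Option III, Plan F, Measure 2; loses to Measure 4 — 4 pairwise wins.

4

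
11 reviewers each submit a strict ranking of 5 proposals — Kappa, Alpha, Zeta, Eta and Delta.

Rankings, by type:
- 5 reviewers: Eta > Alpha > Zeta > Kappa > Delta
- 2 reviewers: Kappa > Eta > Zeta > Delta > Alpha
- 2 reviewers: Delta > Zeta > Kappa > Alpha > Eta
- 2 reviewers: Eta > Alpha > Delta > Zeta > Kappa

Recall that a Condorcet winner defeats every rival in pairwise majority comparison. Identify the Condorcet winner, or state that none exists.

Eta

Head-to-head results (11 reviewers):
Kappa vs Alpha: 2+2 = 4 for Kappa, 7 for Alpha — Alpha by 7–4.
Kappa vs Zeta: Kappa is ranked higher on 2 ballots, Zeta on 9. Zeta wins 9–2.
Kappa vs Eta: Kappa is ranked higher on 2+2 = 4 ballots, Eta on 7. Eta wins 7–4.
Kappa vs Delta: Kappa preferred on 5+2 = 7 ballots; Kappa wins 7–4.
Alpha vs Zeta: Alpha is ranked higher on 5+2 = 7 ballots, Zeta on 4. Alpha wins 7–4.
Alpha vs Eta: Alpha preferred on 2 ballots; Eta wins 9–2.
Alpha vs Delta: Alpha is ranked higher on 5+2 = 7 ballots, Delta on 4. Alpha wins 7–4.
Zeta vs Eta: Zeta is ranked higher on 2 ballots, Eta on 9. Eta wins 9–2.
Zeta vs Delta: 5+2 = 7 for Zeta, 4 for Delta — Zeta by 7–4.
Eta vs Delta: 5+2+2 = 9 for Eta, 2 for Delta — Eta by 9–2.
Eta wins every pairwise contest, so Eta is the Condorcet winner.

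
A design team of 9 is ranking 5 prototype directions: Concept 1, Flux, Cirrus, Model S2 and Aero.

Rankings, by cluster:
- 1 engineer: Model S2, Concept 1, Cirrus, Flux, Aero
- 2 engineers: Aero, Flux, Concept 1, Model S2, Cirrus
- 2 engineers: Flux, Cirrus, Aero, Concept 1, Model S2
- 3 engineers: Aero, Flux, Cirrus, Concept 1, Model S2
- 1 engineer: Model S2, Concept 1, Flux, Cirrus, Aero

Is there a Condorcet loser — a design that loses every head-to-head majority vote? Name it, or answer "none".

Head-to-head results (9 engineers):
Concept 1 vs Flux: Flux wins 7–2.
Concept 1–Cirrus: Cirrus 5–4.
Concept 1 vs Model S2: Concept 1 preferred on 2+2+3 = 7 ballots; Concept 1 wins 7–2.
Concept 1–Aero: Aero 7–2.
Flux vs Cirrus: Flux, 8–1.
Flux vs Model S2: 7 to 2, Flux.
Flux–Aero: Aero 5–4.
Cirrus–Model S2: Cirrus 5–4.
Cirrus vs Aero: 4 to 5, Aero.
Model S2 vs Aero: Aero, 7–2.
Model S2 loses to every other design — it is the Condorcet loser.

Model S2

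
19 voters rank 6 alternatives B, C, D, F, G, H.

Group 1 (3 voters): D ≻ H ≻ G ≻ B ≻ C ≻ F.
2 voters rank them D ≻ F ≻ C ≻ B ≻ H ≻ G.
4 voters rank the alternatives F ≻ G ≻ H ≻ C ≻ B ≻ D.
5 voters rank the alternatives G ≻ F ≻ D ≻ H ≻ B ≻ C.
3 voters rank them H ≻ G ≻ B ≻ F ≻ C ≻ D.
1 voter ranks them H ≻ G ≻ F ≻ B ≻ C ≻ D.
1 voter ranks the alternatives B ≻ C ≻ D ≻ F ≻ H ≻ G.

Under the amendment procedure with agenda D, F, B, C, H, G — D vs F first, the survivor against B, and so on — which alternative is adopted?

G

Round 1: D vs F — 6–13, F advances.
Round 2: F vs B — 12–7, F advances.
Round 3: F vs C — 15–4, F advances.
Round 4: F vs H — 12–7, F advances.
Round 5: F vs G — 7–12, G advances.
G survives the agenda.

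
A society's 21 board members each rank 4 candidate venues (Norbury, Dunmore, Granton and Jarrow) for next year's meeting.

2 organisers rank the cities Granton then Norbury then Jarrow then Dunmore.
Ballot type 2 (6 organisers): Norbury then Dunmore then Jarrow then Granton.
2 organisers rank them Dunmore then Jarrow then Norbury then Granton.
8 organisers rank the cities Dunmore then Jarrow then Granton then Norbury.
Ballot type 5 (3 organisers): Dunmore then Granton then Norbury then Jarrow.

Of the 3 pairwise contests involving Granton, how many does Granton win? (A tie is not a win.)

Granton against each rival (21 organisers):
Granton vs Norbury: 2+8+3 = 13 for Granton, 8 for Norbury — Granton by 13–8.
Granton vs Dunmore: 2 to 19, Dunmore.
Granton vs Jarrow: Granton is ranked higher on 2+3 = 5 ballots, Jarrow on 16. Jarrow wins 16–5.
Granton beats Norbury; loses to Dunmore, Jarrow — 1 pairwise win.

1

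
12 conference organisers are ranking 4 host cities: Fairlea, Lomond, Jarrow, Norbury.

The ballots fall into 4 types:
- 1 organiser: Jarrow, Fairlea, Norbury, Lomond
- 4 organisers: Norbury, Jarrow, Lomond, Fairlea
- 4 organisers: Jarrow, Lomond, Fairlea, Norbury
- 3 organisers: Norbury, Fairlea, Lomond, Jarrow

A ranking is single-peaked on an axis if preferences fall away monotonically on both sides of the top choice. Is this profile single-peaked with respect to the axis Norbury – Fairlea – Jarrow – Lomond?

Axis positions: Norbury=1, Fairlea=2, Jarrow=3, Lomond=4.
Type 1 (peak Jarrow at position 3): ranking walks positions 3-2-1-4, expanding outward from the peak — single-peaked.
Type 2: ranking walks positions 1-3-4-2; Jarrow is ranked above Fairlea even though Fairlea lies between Jarrow and the peak Norbury on the axis — preferences dip and rise again. Not single-peaked.
Type 3 (peak Jarrow at position 3): ranking walks positions 3-4-2-1, expanding outward from the peak — single-peaked.
Type 4: ranking walks positions 1-2-4-3; Lomond is ranked above Jarrow even though Jarrow lies between Lomond and the peak Norbury on the axis — preferences dip and rise again. Not single-peaked.
Type 2 violates single-peakedness, so the profile is not single-peaked on this axis.

no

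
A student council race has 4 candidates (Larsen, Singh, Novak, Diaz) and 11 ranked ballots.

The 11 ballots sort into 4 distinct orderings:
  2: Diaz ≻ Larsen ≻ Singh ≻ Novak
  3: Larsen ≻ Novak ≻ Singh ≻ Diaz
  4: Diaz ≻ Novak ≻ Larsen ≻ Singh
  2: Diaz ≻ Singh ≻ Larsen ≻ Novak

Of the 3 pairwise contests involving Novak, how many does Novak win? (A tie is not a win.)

1

Novak against each rival (11 voters):
Novak–Larsen: Larsen 7–4.
Novak vs Singh: Novak is ranked higher on 3+4 = 7 ballots, Singh on 4. Novak wins 7–4.
Novak vs Diaz: 3 to 8, Diaz.
Novak beats Singh; loses to Larsen, Diaz — 1 pairwise win.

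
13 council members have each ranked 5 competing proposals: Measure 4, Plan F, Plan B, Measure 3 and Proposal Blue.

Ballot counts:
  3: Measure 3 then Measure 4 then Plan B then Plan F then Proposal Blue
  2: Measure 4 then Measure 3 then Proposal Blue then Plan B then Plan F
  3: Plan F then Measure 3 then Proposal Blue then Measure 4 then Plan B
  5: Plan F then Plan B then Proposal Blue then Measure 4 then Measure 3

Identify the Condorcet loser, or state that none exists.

Pairwise majorities:
Measure 4 vs Plan F: Plan F, 8–5.
Measure 4 vs Plan B: Measure 4 preferred on 3+2+3 = 8 ballots; Measure 4 wins 8–5.
Measure 4 vs Measure 3: Measure 4 preferred on 2+5 = 7 ballots; Measure 4 wins 7–6.
Measure 4 vs Proposal Blue: 3+2 = 5 for Measure 4, 8 for Proposal Blue — Proposal Blue by 8–5.
Plan F vs Plan B: Plan F wins 8–5.
Plan F vs Measure 3: Plan F preferred on 3+5 = 8 ballots; Plan F wins 8–5.
Plan F–Proposal Blue: Plan F 11–2.
Plan B vs Measure 3: 5 to 8, Measure 3.
Plan B vs Proposal Blue: Plan B, 8–5.
Measure 3 vs Proposal Blue: Measure 3, 8–5.
Every option wins at least one matchup (Measure 4 beats Plan B; Plan F beats Measure 4; Plan B beats Proposal Blue; Measure 3 beats Plan B; Proposal Blue beats Measure 4), so there is no Condorcet loser.

none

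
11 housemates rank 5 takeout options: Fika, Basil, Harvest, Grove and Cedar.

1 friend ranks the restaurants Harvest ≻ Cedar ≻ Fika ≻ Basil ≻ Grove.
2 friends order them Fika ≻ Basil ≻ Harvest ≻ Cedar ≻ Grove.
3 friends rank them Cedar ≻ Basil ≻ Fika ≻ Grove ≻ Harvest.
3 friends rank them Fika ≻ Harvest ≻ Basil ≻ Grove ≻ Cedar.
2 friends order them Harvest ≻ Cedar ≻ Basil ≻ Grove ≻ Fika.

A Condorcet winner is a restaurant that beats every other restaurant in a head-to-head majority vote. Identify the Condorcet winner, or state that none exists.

Head-to-head results (11 friends):
Fika vs Basil: Fika wins 6–5.
Fika vs Harvest: Fika wins 8–3.
Fika vs Grove: Fika wins 9–2.
Fika vs Cedar: Cedar, 6–5.
Basil vs Harvest: Harvest, 6–5.
Basil–Grove: Basil 11–0.
Basil vs Cedar: Cedar, 6–5.
Harvest–Grove: Harvest 8–3.
Harvest vs Cedar: Harvest wins 8–3.
Grove vs Cedar: Cedar wins 8–3.
Each restaurant drops at least one matchup (Fika loses to Cedar; Basil loses to Fika; Harvest loses to Fika; Grove loses to Fika; Cedar loses to Harvest); the cycle Fika → Harvest → Cedar → Fika rules out a Condorcet winner.

none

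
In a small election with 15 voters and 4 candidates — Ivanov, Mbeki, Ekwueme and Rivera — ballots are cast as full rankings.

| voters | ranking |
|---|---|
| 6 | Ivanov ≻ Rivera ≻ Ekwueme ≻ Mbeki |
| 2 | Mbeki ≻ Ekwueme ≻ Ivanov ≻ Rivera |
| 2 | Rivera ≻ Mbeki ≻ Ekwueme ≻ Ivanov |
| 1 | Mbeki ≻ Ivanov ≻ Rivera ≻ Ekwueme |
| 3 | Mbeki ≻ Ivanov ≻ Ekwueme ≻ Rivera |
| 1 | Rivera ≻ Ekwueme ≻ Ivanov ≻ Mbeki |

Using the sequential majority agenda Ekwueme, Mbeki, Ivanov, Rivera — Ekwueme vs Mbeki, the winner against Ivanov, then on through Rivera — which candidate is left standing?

Rivera

Round 1: Ekwueme vs Mbeki — 7–8, Mbeki advances.
Round 2: Mbeki vs Ivanov — 8–7, Mbeki advances.
Round 3: Mbeki vs Rivera — 6–9, Rivera advances.
The agenda winner is Rivera.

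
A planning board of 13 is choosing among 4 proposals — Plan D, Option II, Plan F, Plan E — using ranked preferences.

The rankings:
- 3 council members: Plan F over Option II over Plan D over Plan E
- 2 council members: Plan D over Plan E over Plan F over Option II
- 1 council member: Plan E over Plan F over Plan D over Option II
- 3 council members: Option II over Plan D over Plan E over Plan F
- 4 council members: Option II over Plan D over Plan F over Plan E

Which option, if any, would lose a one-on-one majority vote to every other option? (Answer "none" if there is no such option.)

Plan E

Head-to-head results (13 council members):
Plan D vs Option II: Plan D preferred on 2+1 = 3 ballots; Option II wins 10–3.
Plan D vs Plan F: Plan D is ranked higher on 2+3+4 = 9 ballots, Plan F on 4. Plan D wins 9–4.
Plan D–Plan E: Plan D 12–1.
Option II vs Plan F: Option II wins 7–6.
Option II vs Plan E: 3+3+4 = 10 for Option II, 3 for Plan E — Option II by 10–3.
Plan F vs Plan E: Plan F wins 7–6.
Only Plan E has no wins; Plan E is the Condorcet loser.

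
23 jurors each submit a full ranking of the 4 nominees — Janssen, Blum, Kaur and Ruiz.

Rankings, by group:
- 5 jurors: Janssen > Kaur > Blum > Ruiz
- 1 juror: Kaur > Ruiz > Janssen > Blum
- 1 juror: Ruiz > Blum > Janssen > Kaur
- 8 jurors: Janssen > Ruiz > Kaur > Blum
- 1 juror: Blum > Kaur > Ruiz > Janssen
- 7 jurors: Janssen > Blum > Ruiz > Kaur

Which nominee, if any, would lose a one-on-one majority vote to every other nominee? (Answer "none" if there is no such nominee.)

none

Head-to-head results (23 jurors):
Janssen vs Blum: Janssen, 21–2.
Janssen vs Kaur: Janssen is ranked higher on 5+1+8+7 = 21 ballots, Kaur on 2. Janssen wins 21–2.
Janssen vs Ruiz: Janssen, 20–3.
Blum vs Kaur: Kaur, 14–9.
Blum vs Ruiz: Blum, 13–10.
Kaur vs Ruiz: Ruiz, 16–7.
Every nominee wins at least one matchup (Janssen beats Blum; Blum beats Ruiz; Kaur beats Blum; Ruiz beats Kaur), so there is no Condorcet loser.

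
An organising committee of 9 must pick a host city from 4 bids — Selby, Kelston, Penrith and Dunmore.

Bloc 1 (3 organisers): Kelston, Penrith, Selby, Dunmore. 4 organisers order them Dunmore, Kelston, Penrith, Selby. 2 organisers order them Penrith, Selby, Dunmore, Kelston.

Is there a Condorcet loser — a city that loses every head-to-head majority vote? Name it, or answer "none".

Pairwise majorities:
Selby vs Kelston: Kelston, 7–2.
Selby vs Penrith: Penrith, 9–0.
Selby vs Dunmore: Selby preferred on 3+2 = 5 ballots; Selby wins 5–4.
Kelston vs Penrith: Kelston wins 7–2.
Kelston vs Dunmore: Dunmore wins 6–3.
Penrith vs Dunmore: 3+2 = 5 for Penrith, 4 for Dunmore — Penrith by 5–4.
Every city wins at least one matchup (Selby beats Dunmore; Kelston beats Selby; Penrith beats Selby; Dunmore beats Kelston), so there is no Condorcet loser.

none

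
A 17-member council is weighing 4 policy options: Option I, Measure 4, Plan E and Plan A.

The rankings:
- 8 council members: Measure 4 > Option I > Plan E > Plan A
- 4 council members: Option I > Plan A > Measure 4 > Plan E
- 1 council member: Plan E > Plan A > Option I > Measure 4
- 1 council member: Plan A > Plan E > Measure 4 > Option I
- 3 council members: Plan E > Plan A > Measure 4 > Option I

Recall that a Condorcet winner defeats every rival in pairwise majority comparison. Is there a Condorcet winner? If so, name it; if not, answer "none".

Head-to-head results (17 council members):
Option I vs Measure 4: Measure 4, 12–5.
Option I vs Plan E: Option I wins 12–5.
Option I–Plan A: Option I 12–5.
Measure 4 vs Plan E: Measure 4, 12–5.
Measure 4–Plan A: Plan A 9–8.
Plan E vs Plan A: Plan E wins 12–5.
Every option loses at least once (Option I loses to Measure 4; Measure 4 loses to Plan A; Plan E loses to Option I; Plan A loses to Option I). The majority relation contains the cycle Option I beats Plan A beats Measure 4 beats Option I, so there is no Condorcet winner.

none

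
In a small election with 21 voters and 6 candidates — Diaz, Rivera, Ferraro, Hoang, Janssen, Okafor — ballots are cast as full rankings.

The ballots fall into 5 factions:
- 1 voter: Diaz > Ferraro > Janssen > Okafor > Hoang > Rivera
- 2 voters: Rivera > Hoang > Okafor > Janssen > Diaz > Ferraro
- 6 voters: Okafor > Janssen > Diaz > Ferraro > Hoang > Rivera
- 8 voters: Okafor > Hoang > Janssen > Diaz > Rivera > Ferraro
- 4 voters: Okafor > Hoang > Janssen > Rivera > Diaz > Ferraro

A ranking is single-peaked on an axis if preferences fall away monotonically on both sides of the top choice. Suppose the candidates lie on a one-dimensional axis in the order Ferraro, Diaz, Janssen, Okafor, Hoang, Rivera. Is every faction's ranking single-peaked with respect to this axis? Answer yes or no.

Axis positions: Ferraro=1, Diaz=2, Janssen=3, Okafor=4, Hoang=5, Rivera=6.
Faction 1 (peak Diaz at position 2): ranking walks positions 2-1-3-4-5-6, expanding outward from the peak — single-peaked.
Faction 2 (peak Rivera at position 6): ranking walks positions 6-5-4-3-2-1, expanding outward from the peak — single-peaked.
Faction 3 (peak Okafor at position 4): ranking walks positions 4-3-2-1-5-6, expanding outward from the peak — single-peaked.
Faction 4 (peak Okafor at position 4): ranking walks positions 4-5-3-2-6-1, expanding outward from the peak — single-peaked.
Faction 5 (peak Okafor at position 4): ranking walks positions 4-5-3-6-2-1, expanding outward from the peak — single-peaked.
Every ranking is single-peaked on this axis.

yes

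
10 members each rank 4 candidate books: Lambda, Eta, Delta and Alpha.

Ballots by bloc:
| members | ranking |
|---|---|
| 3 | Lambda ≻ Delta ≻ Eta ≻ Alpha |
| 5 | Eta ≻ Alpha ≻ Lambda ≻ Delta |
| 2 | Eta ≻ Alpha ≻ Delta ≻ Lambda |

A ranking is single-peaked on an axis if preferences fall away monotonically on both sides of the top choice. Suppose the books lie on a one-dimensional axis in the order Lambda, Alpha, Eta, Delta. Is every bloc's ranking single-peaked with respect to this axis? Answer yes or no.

no

Axis positions: Lambda=1, Alpha=2, Eta=3, Delta=4.
Bloc 1: ranking walks positions 1-4-3-2; Delta is ranked above Alpha even though Alpha lies between Delta and the peak Lambda on the axis — preferences dip and rise again. Not single-peaked.
Bloc 2 (peak Eta at position 3): ranking walks positions 3-2-1-4, expanding outward from the peak — single-peaked.
Bloc 3 (peak Eta at position 3): ranking walks positions 3-2-4-1, expanding outward from the peak — single-peaked.
Bloc 1 violates single-peakedness, so the profile is not single-peaked on this axis.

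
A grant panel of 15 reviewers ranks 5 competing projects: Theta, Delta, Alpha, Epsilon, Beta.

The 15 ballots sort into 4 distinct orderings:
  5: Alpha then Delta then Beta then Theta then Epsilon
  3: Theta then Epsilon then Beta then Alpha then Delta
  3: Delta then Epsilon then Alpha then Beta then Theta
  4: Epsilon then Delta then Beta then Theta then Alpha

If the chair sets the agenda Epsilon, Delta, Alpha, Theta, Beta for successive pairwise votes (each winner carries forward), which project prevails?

Alpha

Round 1: Epsilon vs Delta — 7–8, Delta advances.
Round 2: Delta vs Alpha — 7–8, Alpha advances.
Round 3: Alpha vs Theta — 8–7, Alpha advances.
Round 4: Alpha vs Beta — 8–7, Alpha advances.
Alpha survives the agenda.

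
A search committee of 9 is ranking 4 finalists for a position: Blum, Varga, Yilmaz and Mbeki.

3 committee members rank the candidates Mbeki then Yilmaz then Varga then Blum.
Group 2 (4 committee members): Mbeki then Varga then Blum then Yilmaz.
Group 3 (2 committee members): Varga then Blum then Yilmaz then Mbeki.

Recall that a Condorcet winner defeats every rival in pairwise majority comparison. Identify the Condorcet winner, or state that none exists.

Pairwise majorities:
Blum vs Varga: Blum preferred on 0 ballots; Varga wins 9–0.
Blum vs Yilmaz: Blum preferred on 4+2 = 6 ballots; Blum wins 6–3.
Blum vs Mbeki: Blum preferred on 2 ballots; Mbeki wins 7–2.
Varga vs Yilmaz: Varga preferred on 4+2 = 6 ballots; Varga wins 6–3.
Varga vs Mbeki: 2 for Varga, 7 for Mbeki — Mbeki by 7–2.
Yilmaz vs Mbeki: Yilmaz is ranked higher on 2 ballots, Mbeki on 7. Mbeki wins 7–2.
Mbeki defeats every rival head-to-head and is the Condorcet winner.

Mbeki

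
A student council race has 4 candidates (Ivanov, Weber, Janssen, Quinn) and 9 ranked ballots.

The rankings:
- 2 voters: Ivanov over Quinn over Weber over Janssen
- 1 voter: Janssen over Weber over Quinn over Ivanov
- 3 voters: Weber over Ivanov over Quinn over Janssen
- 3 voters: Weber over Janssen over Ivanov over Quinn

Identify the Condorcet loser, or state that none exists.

Head-to-head results (9 voters):
Ivanov–Weber: Weber 7–2.
Ivanov vs Janssen: Ivanov is ranked higher on 2+3 = 5 ballots, Janssen on 4. Ivanov wins 5–4.
Ivanov vs Quinn: Ivanov wins 8–1.
Weber vs Janssen: Weber, 8–1.
Weber vs Quinn: 7 to 2, Weber.
Janssen vs Quinn: Quinn, 5–4.
Janssen is beaten in every head-to-head and is the Condorcet loser.

Janssen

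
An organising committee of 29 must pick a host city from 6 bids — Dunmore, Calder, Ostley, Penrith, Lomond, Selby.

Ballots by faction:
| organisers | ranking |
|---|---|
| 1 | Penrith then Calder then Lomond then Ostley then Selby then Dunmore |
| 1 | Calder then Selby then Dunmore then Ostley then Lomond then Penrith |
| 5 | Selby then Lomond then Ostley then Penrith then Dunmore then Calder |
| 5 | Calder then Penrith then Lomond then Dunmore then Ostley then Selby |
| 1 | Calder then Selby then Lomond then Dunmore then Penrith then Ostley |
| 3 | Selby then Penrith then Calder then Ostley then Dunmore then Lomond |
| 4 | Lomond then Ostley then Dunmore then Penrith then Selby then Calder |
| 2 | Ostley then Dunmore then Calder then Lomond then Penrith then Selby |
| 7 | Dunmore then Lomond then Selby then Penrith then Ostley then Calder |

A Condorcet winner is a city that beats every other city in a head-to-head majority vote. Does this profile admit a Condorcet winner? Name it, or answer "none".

Lomond

Head-to-head results (29 organisers):
Dunmore vs Calder: Dunmore wins 18–11.
Dunmore vs Ostley: Ostley wins 15–14.
Dunmore–Penrith: Dunmore 15–14.
Dunmore–Lomond: Lomond 16–13.
Dunmore–Selby: Dunmore 18–11.
Calder vs Ostley: Ostley, 18–11.
Calder vs Penrith: Penrith, 20–9.
Calder–Lomond: Lomond 16–13.
Calder–Selby: Selby 19–10.
Ostley vs Penrith: Penrith, 17–12.
Ostley–Lomond: Lomond 23–6.
Ostley–Selby: Selby 17–12.
Penrith vs Lomond: Lomond wins 20–9.
Penrith vs Selby: Selby, 17–12.
Lomond–Selby: Lomond 19–10.
Lomond wins every pairwise contest, so Lomond is the Condorcet winner.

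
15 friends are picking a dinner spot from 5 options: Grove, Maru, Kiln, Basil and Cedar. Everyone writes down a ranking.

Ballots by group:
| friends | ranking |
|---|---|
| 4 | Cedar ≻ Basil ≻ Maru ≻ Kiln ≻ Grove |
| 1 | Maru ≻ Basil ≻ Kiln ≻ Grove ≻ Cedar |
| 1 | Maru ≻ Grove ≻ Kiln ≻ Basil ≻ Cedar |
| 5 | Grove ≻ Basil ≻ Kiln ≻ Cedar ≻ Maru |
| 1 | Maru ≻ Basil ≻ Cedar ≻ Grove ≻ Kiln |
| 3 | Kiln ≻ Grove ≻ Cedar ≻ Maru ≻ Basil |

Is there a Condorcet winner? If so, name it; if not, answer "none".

Pairwise majorities:
Grove vs Maru: Grove, 8–7.
Grove–Kiln: Kiln 8–7.
Grove vs Basil: Grove, 9–6.
Grove vs Cedar: Grove wins 10–5.
Maru–Kiln: Kiln 8–7.
Maru–Basil: Basil 9–6.
Maru vs Cedar: Cedar, 12–3.
Kiln vs Basil: Basil, 11–4.
Kiln–Cedar: Kiln 10–5.
Basil–Cedar: Basil 8–7.
Each restaurant drops at least one matchup (Grove loses to Kiln; Maru loses to Grove; Kiln loses to Basil; Basil loses to Grove; Cedar loses to Grove); the cycle Grove → Basil → Kiln → Grove rules out a Condorcet winner.

none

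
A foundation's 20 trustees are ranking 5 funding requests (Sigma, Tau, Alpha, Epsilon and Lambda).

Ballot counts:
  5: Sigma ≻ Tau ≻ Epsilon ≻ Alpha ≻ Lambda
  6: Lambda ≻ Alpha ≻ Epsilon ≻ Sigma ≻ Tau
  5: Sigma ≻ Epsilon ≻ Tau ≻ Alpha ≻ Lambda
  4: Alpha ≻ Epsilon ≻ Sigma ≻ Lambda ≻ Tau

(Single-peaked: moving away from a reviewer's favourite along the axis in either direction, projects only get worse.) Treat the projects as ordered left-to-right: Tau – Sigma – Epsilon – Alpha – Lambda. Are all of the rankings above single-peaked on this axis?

Axis positions: Tau=1, Sigma=2, Epsilon=3, Alpha=4, Lambda=5.
Ballot type 1 (peak Sigma at position 2): ranking walks positions 2-1-3-4-5, expanding outward from the peak — single-peaked.
Ballot type 2 (peak Lambda at position 5): ranking walks positions 5-4-3-2-1, expanding outward from the peak — single-peaked.
Ballot type 3 (peak Sigma at position 2): ranking walks positions 2-3-1-4-5, expanding outward from the peak — single-peaked.
Ballot type 4 (peak Alpha at position 4): ranking walks positions 4-3-2-5-1, expanding outward from the peak — single-peaked.
Every ranking is single-peaked on this axis.

yes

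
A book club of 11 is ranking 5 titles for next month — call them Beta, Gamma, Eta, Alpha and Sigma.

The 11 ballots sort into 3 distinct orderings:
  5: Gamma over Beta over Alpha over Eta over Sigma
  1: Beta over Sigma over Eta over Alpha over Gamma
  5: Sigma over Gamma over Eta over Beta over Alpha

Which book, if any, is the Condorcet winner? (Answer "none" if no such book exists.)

none

Check each pair by majority over 11 ballots:
Beta vs Gamma: Beta is ranked higher on 1 ballot, Gamma on 10. Gamma wins 10–1.
Beta vs Eta: 5+1 = 6 for Beta, 5 for Eta — Beta by 6–5.
Beta vs Alpha: Beta, 11–0.
Beta vs Sigma: Beta preferred on 5+1 = 6 ballots; Beta wins 6–5.
Gamma vs Eta: 10 to 1, Gamma.
Gamma vs Alpha: Gamma is ranked higher on 5+5 = 10 ballots, Alpha on 1. Gamma wins 10–1.
Gamma vs Sigma: Gamma preferred on 5 ballots; Sigma wins 6–5.
Eta–Alpha: Eta 6–5.
Eta vs Sigma: Sigma wins 6–5.
Alpha vs Sigma: Alpha preferred on 5 ballots; Sigma wins 6–5.
No book is unbeaten: Beta loses to Gamma; Gamma loses to Sigma; Eta loses to Beta; Alpha loses to Beta; Sigma loses to Beta. In particular Beta → Sigma → Gamma → Beta is a majority cycle — no Condorcet winner exists.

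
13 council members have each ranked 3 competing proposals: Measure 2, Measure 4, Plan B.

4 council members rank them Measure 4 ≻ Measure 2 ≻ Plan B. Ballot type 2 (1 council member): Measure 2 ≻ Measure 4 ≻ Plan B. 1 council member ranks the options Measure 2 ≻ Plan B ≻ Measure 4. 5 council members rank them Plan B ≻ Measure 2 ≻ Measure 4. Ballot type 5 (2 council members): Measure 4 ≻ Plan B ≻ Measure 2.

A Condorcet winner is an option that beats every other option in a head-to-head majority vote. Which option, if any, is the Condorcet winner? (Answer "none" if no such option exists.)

none

Pairwise majorities:
Measure 2 vs Measure 4: 7 to 6, Measure 2.
Measure 2 vs Plan B: Measure 2 preferred on 4+1+1 = 6 ballots; Plan B wins 7–6.
Measure 4 vs Plan B: Measure 4 is ranked higher on 4+1+2 = 7 ballots, Plan B on 6. Measure 4 wins 7–6.
Each option drops at least one matchup (Measure 2 loses to Plan B; Measure 4 loses to Measure 2; Plan B loses to Measure 4); the cycle Measure 2 beats Measure 4 beats Plan B beats Measure 2 rules out a Condorcet winner.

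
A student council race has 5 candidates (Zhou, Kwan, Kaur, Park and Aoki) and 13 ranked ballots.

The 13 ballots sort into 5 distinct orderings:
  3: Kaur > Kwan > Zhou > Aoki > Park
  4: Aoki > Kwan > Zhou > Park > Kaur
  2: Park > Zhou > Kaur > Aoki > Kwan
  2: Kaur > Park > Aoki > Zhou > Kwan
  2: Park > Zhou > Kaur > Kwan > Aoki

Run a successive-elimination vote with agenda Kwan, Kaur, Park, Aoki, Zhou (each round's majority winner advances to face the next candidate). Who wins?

Round 1: Kwan vs Kaur — 4–9, Kaur advances.
Round 2: Kaur vs Park — 5–8, Park advances.
Round 3: Park vs Aoki — 6–7, Aoki advances.
Round 4: Aoki vs Zhou — 6–7, Zhou advances.
The agenda winner is Zhou.

Zhou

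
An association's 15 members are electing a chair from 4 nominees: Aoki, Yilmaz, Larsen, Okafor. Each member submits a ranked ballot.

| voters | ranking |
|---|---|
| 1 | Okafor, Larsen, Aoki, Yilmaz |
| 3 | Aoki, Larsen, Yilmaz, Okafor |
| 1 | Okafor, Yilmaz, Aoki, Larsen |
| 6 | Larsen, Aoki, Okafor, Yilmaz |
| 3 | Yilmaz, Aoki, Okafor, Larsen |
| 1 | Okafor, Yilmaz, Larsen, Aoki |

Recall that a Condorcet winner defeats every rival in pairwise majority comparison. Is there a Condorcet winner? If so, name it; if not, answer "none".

Larsen

Check each pair by majority over 15 ballots:
Aoki vs Yilmaz: Aoki, 10–5.
Aoki vs Larsen: Larsen wins 8–7.
Aoki–Okafor: Aoki 12–3.
Yilmaz vs Larsen: Larsen, 10–5.
Yilmaz–Okafor: Okafor 9–6.
Larsen–Okafor: Larsen 9–6.
Larsen beats each of Aoki, Yilmaz, Okafor — Larsen is the Condorcet winner.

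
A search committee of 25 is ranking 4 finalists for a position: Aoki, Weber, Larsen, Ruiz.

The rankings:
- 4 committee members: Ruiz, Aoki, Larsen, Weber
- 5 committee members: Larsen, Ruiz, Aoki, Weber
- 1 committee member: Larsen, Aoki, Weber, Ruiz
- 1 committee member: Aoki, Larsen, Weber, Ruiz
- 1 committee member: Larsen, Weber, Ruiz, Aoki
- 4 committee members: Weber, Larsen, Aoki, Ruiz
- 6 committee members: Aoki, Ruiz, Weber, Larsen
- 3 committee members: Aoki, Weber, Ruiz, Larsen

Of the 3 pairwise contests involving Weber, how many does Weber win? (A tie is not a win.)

Weber against each rival (25 committee members):
Weber vs Aoki: Aoki, 20–5.
Weber vs Larsen: 4+6+3 = 13 for Weber, 12 for Larsen — Weber by 13–12.
Weber vs Ruiz: Weber is ranked higher on 1+1+1+4+3 = 10 ballots, Ruiz on 15. Ruiz wins 15–10.
Weber beats Larsen; loses to Aoki, Ruiz — 1 pairwise win.

1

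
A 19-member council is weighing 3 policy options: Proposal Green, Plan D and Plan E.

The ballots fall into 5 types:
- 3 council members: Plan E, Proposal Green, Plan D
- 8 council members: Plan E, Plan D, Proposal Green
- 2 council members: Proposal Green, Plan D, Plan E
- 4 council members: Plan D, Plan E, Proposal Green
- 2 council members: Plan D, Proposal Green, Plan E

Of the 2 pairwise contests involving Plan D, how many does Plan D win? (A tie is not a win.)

1

Plan D against each rival (19 council members):
Plan D vs Proposal Green: Plan D, 14–5.
Plan D vs Plan E: 8 to 11, Plan E.
Plan D beats Proposal Green; loses to Plan E — 1 pairwise win.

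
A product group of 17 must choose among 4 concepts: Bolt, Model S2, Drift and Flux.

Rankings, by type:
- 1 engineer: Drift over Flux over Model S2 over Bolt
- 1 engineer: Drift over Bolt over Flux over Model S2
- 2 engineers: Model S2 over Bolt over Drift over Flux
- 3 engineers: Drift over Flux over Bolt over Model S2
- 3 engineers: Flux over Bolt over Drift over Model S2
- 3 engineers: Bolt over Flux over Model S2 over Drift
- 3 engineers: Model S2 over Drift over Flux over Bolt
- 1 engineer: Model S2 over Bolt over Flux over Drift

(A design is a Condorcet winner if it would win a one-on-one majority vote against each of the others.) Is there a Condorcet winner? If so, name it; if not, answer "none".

none

Pairwise majorities:
Bolt vs Model S2: 1+3+3+3 = 10 for Bolt, 7 for Model S2 — Bolt by 10–7.
Bolt vs Drift: 2+3+3+1 = 9 for Bolt, 8 for Drift — Bolt by 9–8.
Bolt vs Flux: Bolt is ranked higher on 1+2+3+1 = 7 ballots, Flux on 10. Flux wins 10–7.
Model S2 vs Drift: Model S2 preferred on 2+3+3+1 = 9 ballots; Model S2 wins 9–8.
Model S2 vs Flux: Model S2 preferred on 2+3+1 = 6 ballots; Flux wins 11–6.
Drift vs Flux: Drift preferred on 1+1+2+3+3 = 10 ballots; Drift wins 10–7.
Each design drops at least one matchup (Bolt loses to Flux; Model S2 loses to Bolt; Drift loses to Bolt; Flux loses to Drift); the cycle Bolt beats Drift beats Flux beats Bolt rules out a Condorcet winner.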